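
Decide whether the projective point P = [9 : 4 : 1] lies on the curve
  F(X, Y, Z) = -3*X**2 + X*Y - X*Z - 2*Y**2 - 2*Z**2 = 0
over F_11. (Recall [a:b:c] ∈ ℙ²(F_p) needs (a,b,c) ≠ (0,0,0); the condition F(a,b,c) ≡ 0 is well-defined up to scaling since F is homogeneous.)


F(9,4,1) ≡ 3 (mod 11); P is NOT on the curve.

Evaluate F(9, 4, 1) term-by-term (mod 11).
  -3*X**2 ↦ -3·81·1·1 = -243
  X*Y ↦ 1·9·4·1 = 36
  -X*Z ↦ -1·9·1·1 = -9
  -2*Y**2 ↦ -2·1·16·1 = -32
  -2*Z**2 ↦ -2·1·1·1 = -2
Sum: F(9, 4, 1) = (-243) + (36) + (-9) + (-32) + (-2) = -250.
Reducing mod 11: -250 ≡ 3 (mod 11).
Since F(a, b, c) ≡ 3 ≠ 0 (mod 11), P does NOT lie on the curve.


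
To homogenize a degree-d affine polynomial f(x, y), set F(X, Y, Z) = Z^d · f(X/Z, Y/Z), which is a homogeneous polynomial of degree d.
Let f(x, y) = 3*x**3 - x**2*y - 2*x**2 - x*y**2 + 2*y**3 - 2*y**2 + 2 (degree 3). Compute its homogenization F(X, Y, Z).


F(X, Y, Z) = 3*X**3 - X**2*Y - 2*X**2*Z - X*Y**2 + 2*Y**3 - 2*Y**2*Z + 2*Z**3

deg(f) = 3.
Substitute x = X/Z, y = Y/Z into f, then multiply by Z^3.
  monomial 3·x^3·y^0 ↦ 3·X^3·Y^0·Z^0.
  monomial -1·x^2·y^1 ↦ -1·X^2·Y^1·Z^0.
  monomial -2·x^2·y^0 ↦ -2·X^2·Y^0·Z^1.
  monomial -1·x^1·y^2 ↦ -1·X^1·Y^2·Z^0.
  monomial 2·x^0·y^3 ↦ 2·X^0·Y^3·Z^0.
  monomial -2·x^0·y^2 ↦ -2·X^0·Y^2·Z^1.
  monomial 2·x^0·y^0 ↦ 2·X^0·Y^0·Z^3.
Collecting: F(X, Y, Z) = 3*X**3 - X**2*Y - 2*X**2*Z - X*Y**2 + 2*Y**3 - 2*Y**2*Z + 2*Z**3.


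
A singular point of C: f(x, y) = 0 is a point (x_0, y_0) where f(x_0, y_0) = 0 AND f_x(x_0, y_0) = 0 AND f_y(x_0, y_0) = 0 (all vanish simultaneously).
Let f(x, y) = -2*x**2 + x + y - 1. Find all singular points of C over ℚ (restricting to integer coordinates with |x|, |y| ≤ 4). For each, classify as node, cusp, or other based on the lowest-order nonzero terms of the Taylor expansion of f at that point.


No singular points in the scanned grid; C is smooth there.

Compute partial derivatives:
  f_x = 1 - 4*x.
  f_y = 1.
f_y = 1 is a nonzero constant, so f_y never vanishes: no point (x, y) can satisfy f = f_x = f_y = 0. In particular no (x, y) ∈ {−4, ..., 4}² is singular; the curve is smooth.


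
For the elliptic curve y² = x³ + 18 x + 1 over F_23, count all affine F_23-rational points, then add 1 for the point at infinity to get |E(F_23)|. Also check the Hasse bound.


Affine points = {(0, 1), (0, 22), (3, 6), (3, 17), (5, 3), (5, 20), (6, 7), (6, 16), (8, 6), (8, 17), (9, 8), (9, 15), (10, 10), (10, 13), (11, 9), (11, 14), (12, 6), (12, 17), (15, 9), (15, 14), (18, 4), (18, 19), (19, 7), (19, 16), (20, 9), (20, 14), (21, 7), (21, 16)}; affine count = 28; |E(F_23)| = 29.

Discriminant check: Δ ∝ 4a³ + 27b² = 4·18³ + 27·1² = 4·5832 + 27·1 ≡ 10 (mod 23). Nonzero ⇒ E is nonsingular.
For each x ∈ F_23, compute rhs = x³ + 18·x + 1 mod 23, then count y ∈ F_23 with y² ≡ rhs.
  x = 0: rhs = 1, matching y values: 1, 22 (2 points).
  x = 1: rhs = 20, matching y values: none (0 points).
  x = 2: rhs = 22, matching y values: none (0 points).
  x = 3: rhs = 13, matching y values: 6, 17 (2 points).
  x = 4: rhs = 22, matching y values: none (0 points).
  x = 5: rhs = 9, matching y values: 3, 20 (2 points).
  x = 6: rhs = 3, matching y values: 7, 16 (2 points).
  x = 7: rhs = 10, matching y values: none (0 points).
  x = 8: rhs = 13, matching y values: 6, 17 (2 points).
  x = 9: rhs = 18, matching y values: 8, 15 (2 points).
  x = 10: rhs = 8, matching y values: 10, 13 (2 points).
  x = 11: rhs = 12, matching y values: 9, 14 (2 points).
  x = 12: rhs = 13, matching y values: 6, 17 (2 points).
  x = 13: rhs = 17, matching y values: none (0 points).
  x = 14: rhs = 7, matching y values: none (0 points).
  x = 15: rhs = 12, matching y values: 9, 14 (2 points).
  x = 16: rhs = 15, matching y values: none (0 points).
  x = 17: rhs = 22, matching y values: none (0 points).
  x = 18: rhs = 16, matching y values: 4, 19 (2 points).
  x = 19: rhs = 3, matching y values: 7, 16 (2 points).
  x = 20: rhs = 12, matching y values: 9, 14 (2 points).
  x = 21: rhs = 3, matching y values: 7, 16 (2 points).
  x = 22: rhs = 5, matching y values: none (0 points).
Total affine count: 28.
Full point count |E(F_23)| = 28 + 1 = 29.
Hasse bound: |29 − (23+1)| = |5| = 5 ≤ 2√23 ≈ 9.5917 ✓.


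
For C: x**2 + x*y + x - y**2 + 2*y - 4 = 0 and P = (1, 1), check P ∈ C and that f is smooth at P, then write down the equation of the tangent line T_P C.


Tangent line at P: 4*x + y - 5 = 0.

Step 1: f(1, 1) = 0, so P lies on C.
Step 2: partial derivatives
  f_x(x, y) = 2*x + y + 1, f_y(x, y) = x - 2*y + 2.
  f_x(P) = 4, f_y(P) = 1 (gradient nonzero, so P is smooth).
Step 3: tangent line at P: 4·(x − 1) + 1·(y − 1) = 0.
Expanding: 4*x + y - 5 = 0.


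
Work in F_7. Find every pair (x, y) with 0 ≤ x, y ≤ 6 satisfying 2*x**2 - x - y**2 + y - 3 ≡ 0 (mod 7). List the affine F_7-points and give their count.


Affine F_7-points: {(1, 4), (3, 4), (5, 0), (5, 1), (6, 0), (6, 1)}; count = 6.

For each of the 49 pairs (x, y) ∈ F_7², evaluate f(x, y) mod 7. Record the zeros.
  x = 0: [0↦4, 1↦4, 2↦2, 3↦5, 4↦6, 5↦5, 6↦2]  zeros at y ∈ ∅
  x = 1: [0↦5, 1↦5, 2↦3, 3↦6, 4↦0, 5↦6, 6↦3]  zeros at y ∈ {4}
  x = 2: [0↦3, 1↦3, 2↦1, 3↦4, 4↦5, 5↦4, 6↦1]  zeros at y ∈ ∅
  x = 3: [0↦5, 1↦5, 2↦3, 3↦6, 4↦0, 5↦6, 6↦3]  zeros at y ∈ {4}
  x = 4: [0↦4, 1↦4, 2↦2, 3↦5, 4↦6, 5↦5, 6↦2]  zeros at y ∈ ∅
  x = 5: [0↦0, 1↦0, 2↦5, 3↦1, 4↦2, 5↦1, 6↦5]  zeros at y ∈ {0, 1}
  x = 6: [0↦0, 1↦0, 2↦5, 3↦1, 4↦2, 5↦1, 6↦5]  zeros at y ∈ {0, 1}
Collecting zeros: affine points = {(1, 4), (3, 4), (5, 0), (5, 1), (6, 0), (6, 1)}.
Total count |C(F_7)_aff| = 6.


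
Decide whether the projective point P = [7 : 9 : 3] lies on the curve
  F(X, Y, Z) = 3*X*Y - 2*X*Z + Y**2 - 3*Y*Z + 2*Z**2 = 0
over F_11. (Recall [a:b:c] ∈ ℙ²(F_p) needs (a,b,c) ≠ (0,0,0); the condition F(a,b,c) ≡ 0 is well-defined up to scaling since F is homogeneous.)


F(7,9,3) ≡ 0 (mod 11); P is on the curve.

Evaluate F(7, 9, 3) term-by-term (mod 11).
  3*X*Y ↦ 3·7·9·1 = 189
  -2*X*Z ↦ -2·7·1·3 = -42
  Y**2 ↦ 1·1·81·1 = 81
  -3*Y*Z ↦ -3·1·9·3 = -81
  2*Z**2 ↦ 2·1·1·9 = 18
Sum: F(7, 9, 3) = (189) + (-42) + (81) + (-81) + (18) = 165.
Reducing mod 11: 165 ≡ 0 (mod 11).
Since F(a, b, c) ≡ 0 (mod 11), P lies on the curve.


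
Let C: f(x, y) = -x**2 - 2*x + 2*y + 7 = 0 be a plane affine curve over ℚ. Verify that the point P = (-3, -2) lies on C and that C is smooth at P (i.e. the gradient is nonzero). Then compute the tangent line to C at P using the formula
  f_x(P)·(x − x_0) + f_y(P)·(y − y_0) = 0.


Tangent line at P: 4*x + 2*y + 16 = 0.

Step 1: f(-3, -2) = 0, so P lies on C.
Step 2: partial derivatives
  f_x(x, y) = -2*x - 2, f_y(x, y) = 2.
  f_x(P) = 4, f_y(P) = 2 (gradient nonzero, so P is smooth).
Step 3: tangent line at P: 4·(x − -3) + 2·(y − -2) = 0.
Expanding: 4*x + 2*y + 16 = 0.


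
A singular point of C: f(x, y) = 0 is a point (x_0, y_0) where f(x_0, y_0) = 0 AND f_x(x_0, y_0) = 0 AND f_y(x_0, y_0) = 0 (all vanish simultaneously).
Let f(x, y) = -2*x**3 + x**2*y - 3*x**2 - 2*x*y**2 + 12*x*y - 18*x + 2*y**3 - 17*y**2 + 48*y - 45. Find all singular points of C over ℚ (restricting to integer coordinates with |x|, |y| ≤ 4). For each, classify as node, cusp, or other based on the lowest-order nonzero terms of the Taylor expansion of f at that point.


Singular points: {(0, 3)}; classification: cusp.

Compute partial derivatives:
  f_x = -6*x**2 + 2*x*y - 6*x - 2*y**2 + 12*y - 18.
  f_y = x**2 - 4*x*y + 12*x + 6*y**2 - 34*y + 48.
Scan x_0 ∈ {−4, ..., 4}. For each x_0, f_y(x_0, y) is a polynomial in y; find its integer roots y ∈ {−4, ..., 4}, then test f_x and f at those candidates.
  x = -4: f_y(-4, y) = 6*y**2 - 18*y + 16; no integer root y with |y| ≤ 4.
  x = -3: f_y(-3, y) = 6*y**2 - 22*y + 21; no integer root y with |y| ≤ 4.
  x = -2: f_y(-2, y) = 6*y**2 - 26*y + 28; vanishes at y ∈ {2}. (-2, 2): f_x = -22 ≠ 0.
  x = -1: f_y(-1, y) = 6*y**2 - 30*y + 37; no integer root y with |y| ≤ 4.
  x = 0: f_y(0, y) = 6*y**2 - 34*y + 48; vanishes at y ∈ {3}. (0, 3): f_x = 0, f = 0 — SINGULAR.
  x = 1: f_y(1, y) = 6*y**2 - 38*y + 61; no integer root y with |y| ≤ 4.
  x = 2: f_y(2, y) = 6*y**2 - 42*y + 76; no integer root y with |y| ≤ 4.
  x = 3: f_y(3, y) = 6*y**2 - 46*y + 93; no integer root y with |y| ≤ 4.
  x = 4: f_y(4, y) = 6*y**2 - 50*y + 112; no integer root y with |y| ≤ 4.
Only singular point on the grid: (0, 3).
Classify: substitute x = 0 + u, y = 3 + v and expand: f = -2*u**3 + u**2*v - 2*u*v**2 + 2*v**3 + v**2.
No constant or linear terms (consistent with a singular point). Quadratic part: v**2. Cubic part: -2*u**3 + u**2*v - 2*u*v**2 + 2*v**3.
The quadratic part v**2 is a perfect square, so there is a single (double) tangent line v = 0, i.e. y = 3. Restricting the cubic part to that line (v = 0) leaves -2*u**3 ≠ 0, so f is not divisible by v and the branch is v² ≈ 2*u**3 to lowest order — this is a cusp.
Classification: cusp.


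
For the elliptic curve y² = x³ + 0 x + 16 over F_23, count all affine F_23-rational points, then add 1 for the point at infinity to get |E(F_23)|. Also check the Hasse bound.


Affine points = {(0, 4), (0, 19), (2, 1), (2, 22), (5, 7), (5, 16), (6, 5), (6, 18), (9, 3), (9, 20), (10, 2), (10, 21), (11, 6), (11, 17), (14, 0), (16, 8), (16, 15), (18, 11), (18, 12), (20, 9), (20, 14), (21, 10), (21, 13)}; affine count = 23; |E(F_23)| = 24.

Discriminant check: Δ ∝ 4a³ + 27b² = 4·0³ + 27·16² = 4·0 + 27·256 ≡ 12 (mod 23). Nonzero ⇒ E is nonsingular.
For each x ∈ F_23, compute rhs = x³ + 0·x + 16 mod 23, then count y ∈ F_23 with y² ≡ rhs.
  x = 0: rhs = 16, matching y values: 4, 19 (2 points).
  x = 1: rhs = 17, matching y values: none (0 points).
  x = 2: rhs = 1, matching y values: 1, 22 (2 points).
  x = 3: rhs = 20, matching y values: none (0 points).
  x = 4: rhs = 11, matching y values: none (0 points).
  x = 5: rhs = 3, matching y values: 7, 16 (2 points).
  x = 6: rhs = 2, matching y values: 5, 18 (2 points).
  x = 7: rhs = 14, matching y values: none (0 points).
  x = 8: rhs = 22, matching y values: none (0 points).
  x = 9: rhs = 9, matching y values: 3, 20 (2 points).
  x = 10: rhs = 4, matching y values: 2, 21 (2 points).
  x = 11: rhs = 13, matching y values: 6, 17 (2 points).
  x = 12: rhs = 19, matching y values: none (0 points).
  x = 13: rhs = 5, matching y values: none (0 points).
  x = 14: rhs = 0, matching y values: 0 (1 points).
  x = 15: rhs = 10, matching y values: none (0 points).
  x = 16: rhs = 18, matching y values: 8, 15 (2 points).
  x = 17: rhs = 7, matching y values: none (0 points).
  x = 18: rhs = 6, matching y values: 11, 12 (2 points).
  x = 19: rhs = 21, matching y values: none (0 points).
  x = 20: rhs = 12, matching y values: 9, 14 (2 points).
  x = 21: rhs = 8, matching y values: 10, 13 (2 points).
  x = 22: rhs = 15, matching y values: none (0 points).
Total affine count: 23.
Full point count |E(F_23)| = 23 + 1 = 24.
Hasse bound: |24 − (23+1)| = |0| = 0 ≤ 2√23 ≈ 9.5917 ✓.


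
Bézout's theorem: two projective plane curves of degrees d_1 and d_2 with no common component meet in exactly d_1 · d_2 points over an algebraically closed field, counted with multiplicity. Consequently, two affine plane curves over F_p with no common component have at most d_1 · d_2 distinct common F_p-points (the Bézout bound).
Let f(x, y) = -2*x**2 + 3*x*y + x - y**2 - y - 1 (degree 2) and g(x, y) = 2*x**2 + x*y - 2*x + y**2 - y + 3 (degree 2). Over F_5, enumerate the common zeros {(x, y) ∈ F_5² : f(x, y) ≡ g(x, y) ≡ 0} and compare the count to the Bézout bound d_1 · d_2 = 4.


Common zeros: {(4, 3)}; count = 1; Bézout bound = 4.

deg(f) = 2, deg(g) = 2, so Bézout bound = 4.
Scan x ∈ F_5. For each x, list the y ∈ F_5 with f(x, y) ≡ 0 and those with g(x, y) ≡ 0 (mod 5); the common zeros in that column are the intersection.
  x = 0: f ≡ 0 at y ∈ ∅; g ≡ 0 at y ∈ {2, 4}; common: ∅.
  x = 1: f ≡ 0 at y ∈ {3, 4}; g ≡ 0 at y ∈ ∅; common: ∅.
  x = 2: f ≡ 0 at y ∈ ∅; g ≡ 0 at y ∈ ∅; common: ∅.
  x = 3: f ≡ 0 at y ∈ {4}; g ≡ 0 at y ∈ {0, 3}; common: ∅.
  x = 4: f ≡ 0 at y ∈ {3}; g ≡ 0 at y ∈ {3, 4}; common: {3}.
Collecting: common zeros = {(4, 3)}, so the count is 1.
Comparison with the Bézout bound: 1 ≤ 4 = deg(f)·deg(g), as expected for curves with no common component (the affine F_5-count falls short of the bound because intersections may lie at infinity, over extension fields, or carry multiplicity).


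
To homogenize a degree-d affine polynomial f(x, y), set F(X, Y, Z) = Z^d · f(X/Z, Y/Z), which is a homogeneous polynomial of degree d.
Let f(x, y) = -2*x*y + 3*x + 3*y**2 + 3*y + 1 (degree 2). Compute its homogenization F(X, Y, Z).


F(X, Y, Z) = -2*X*Y + 3*X*Z + 3*Y**2 + 3*Y*Z + Z**2

deg(f) = 2.
Substitute x = X/Z, y = Y/Z into f, then multiply by Z^2.
  monomial -2·x^1·y^1 ↦ -2·X^1·Y^1·Z^0.
  monomial 3·x^1·y^0 ↦ 3·X^1·Y^0·Z^1.
  monomial 3·x^0·y^2 ↦ 3·X^0·Y^2·Z^0.
  monomial 3·x^0·y^1 ↦ 3·X^0·Y^1·Z^1.
  monomial 1·x^0·y^0 ↦ 1·X^0·Y^0·Z^2.
Collecting: F(X, Y, Z) = -2*X*Y + 3*X*Z + 3*Y**2 + 3*Y*Z + Z**2.


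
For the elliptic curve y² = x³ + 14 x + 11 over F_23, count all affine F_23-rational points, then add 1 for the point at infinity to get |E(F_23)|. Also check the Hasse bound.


Affine points = {(1, 7), (1, 16), (2, 1), (2, 22), (4, 4), (4, 19), (6, 9), (6, 14), (10, 1), (10, 22), (11, 1), (11, 22), (15, 10), (15, 13), (18, 0), (19, 11), (19, 12)}; affine count = 17; |E(F_23)| = 18.

Discriminant check: Δ ∝ 4a³ + 27b² = 4·14³ + 27·11² = 4·2744 + 27·121 ≡ 6 (mod 23). Nonzero ⇒ E is nonsingular.
For each x ∈ F_23, compute rhs = x³ + 14·x + 11 mod 23, then count y ∈ F_23 with y² ≡ rhs.
  x = 0: rhs = 11, matching y values: none (0 points).
  x = 1: rhs = 3, matching y values: 7, 16 (2 points).
  x = 2: rhs = 1, matching y values: 1, 22 (2 points).
  x = 3: rhs = 11, matching y values: none (0 points).
  x = 4: rhs = 16, matching y values: 4, 19 (2 points).
  x = 5: rhs = 22, matching y values: none (0 points).
  x = 6: rhs = 12, matching y values: 9, 14 (2 points).
  x = 7: rhs = 15, matching y values: none (0 points).
  x = 8: rhs = 14, matching y values: none (0 points).
  x = 9: rhs = 15, matching y values: none (0 points).
  x = 10: rhs = 1, matching y values: 1, 22 (2 points).
  x = 11: rhs = 1, matching y values: 1, 22 (2 points).
  x = 12: rhs = 21, matching y values: none (0 points).
  x = 13: rhs = 21, matching y values: none (0 points).
  x = 14: rhs = 7, matching y values: none (0 points).
  x = 15: rhs = 8, matching y values: 10, 13 (2 points).
  x = 16: rhs = 7, matching y values: none (0 points).
  x = 17: rhs = 10, matching y values: none (0 points).
  x = 18: rhs = 0, matching y values: 0 (1 points).
  x = 19: rhs = 6, matching y values: 11, 12 (2 points).
  x = 20: rhs = 11, matching y values: none (0 points).
  x = 21: rhs = 21, matching y values: none (0 points).
  x = 22: rhs = 19, matching y values: none (0 points).
Total affine count: 17.
Full point count |E(F_23)| = 17 + 1 = 18.
Hasse bound: |18 − (23+1)| = |-6| = 6 ≤ 2√23 ≈ 9.5917 ✓.


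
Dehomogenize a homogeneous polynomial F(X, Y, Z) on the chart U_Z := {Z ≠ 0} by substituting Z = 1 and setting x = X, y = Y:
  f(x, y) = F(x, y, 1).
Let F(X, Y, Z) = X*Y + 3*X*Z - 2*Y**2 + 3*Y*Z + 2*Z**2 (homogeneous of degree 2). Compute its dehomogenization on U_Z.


f(x, y) = x*y + 3*x - 2*y**2 + 3*y + 2

On U_Z we set Z = 1. Each monomial c·X^i·Y^j·Z^k in F becomes c·x^i·y^j·1^k = c·x^i·y^j.
Substituting Z = 1: F(X, Y, 1) = x*y + 3*x - 2*y**2 + 3*y + 2.
Note: deg(f) ≤ deg(F) = 2; strict inequality happens when F is divisible by Z (lost terms).


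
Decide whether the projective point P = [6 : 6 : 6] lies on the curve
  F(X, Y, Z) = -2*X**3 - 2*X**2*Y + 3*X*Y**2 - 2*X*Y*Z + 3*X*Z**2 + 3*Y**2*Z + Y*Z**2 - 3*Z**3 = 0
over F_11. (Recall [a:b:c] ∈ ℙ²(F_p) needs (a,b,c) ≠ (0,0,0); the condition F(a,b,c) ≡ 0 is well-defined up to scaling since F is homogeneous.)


F(6,6,6) ≡ 7 (mod 11); P is NOT on the curve.

Evaluate F(6, 6, 6) term-by-term (mod 11).
  -2*X**3 ↦ -2·216·1·1 = -432
  -2*X**2*Y ↦ -2·36·6·1 = -432
  3*X*Y**2 ↦ 3·6·36·1 = 648
  -2*X*Y*Z ↦ -2·6·6·6 = -432
  3*X*Z**2 ↦ 3·6·1·36 = 648
  3*Y**2*Z ↦ 3·1·36·6 = 648
  Y*Z**2 ↦ 1·1·6·36 = 216
  -3*Z**3 ↦ -3·1·1·216 = -648
Sum: F(6, 6, 6) = (-432) + (-432) + (648) + (-432) + (648) + (648) + (216) + (-648) = 216.
Reducing mod 11: 216 ≡ 7 (mod 11).
Since F(a, b, c) ≡ 7 ≠ 0 (mod 11), P does NOT lie on the curve.


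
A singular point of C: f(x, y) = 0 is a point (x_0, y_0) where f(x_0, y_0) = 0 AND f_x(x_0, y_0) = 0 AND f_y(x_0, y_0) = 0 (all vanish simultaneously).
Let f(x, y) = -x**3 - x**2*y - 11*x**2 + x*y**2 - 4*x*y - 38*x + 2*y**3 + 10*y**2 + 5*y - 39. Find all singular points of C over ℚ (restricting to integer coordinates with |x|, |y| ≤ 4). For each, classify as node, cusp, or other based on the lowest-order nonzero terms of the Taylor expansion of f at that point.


Singular points: {(-3, -1)}; classification: node.

Compute partial derivatives:
  f_x = -3*x**2 - 2*x*y - 22*x + y**2 - 4*y - 38.
  f_y = -x**2 + 2*x*y - 4*x + 6*y**2 + 20*y + 5.
Scan x_0 ∈ {−4, ..., 4}. For each x_0, f_y(x_0, y) is a polynomial in y; find its integer roots y ∈ {−4, ..., 4}, then test f_x and f at those candidates.
  x = -4: f_y(-4, y) = 6*y**2 + 12*y + 5; no integer root y with |y| ≤ 4.
  x = -3: f_y(-3, y) = 6*y**2 + 14*y + 8; vanishes at y ∈ {-1}. (-3, -1): f_x = 0, f = 0 — SINGULAR.
  x = -2: f_y(-2, y) = 6*y**2 + 16*y + 9; no integer root y with |y| ≤ 4.
  x = -1: f_y(-1, y) = 6*y**2 + 18*y + 8; no integer root y with |y| ≤ 4.
  x = 0: f_y(0, y) = 6*y**2 + 20*y + 5; no integer root y with |y| ≤ 4.
  x = 1: f_y(1, y) = 6*y**2 + 22*y; vanishes at y ∈ {0}. (1, 0): f_x = -63 ≠ 0.
  x = 2: f_y(2, y) = 6*y**2 + 24*y - 7; no integer root y with |y| ≤ 4.
  x = 3: f_y(3, y) = 6*y**2 + 26*y - 16; no integer root y with |y| ≤ 4.
  x = 4: f_y(4, y) = 6*y**2 + 28*y - 27; no integer root y with |y| ≤ 4.
Only singular point on the grid: (-3, -1).
Classify: substitute x = -3 + u, y = -1 + v and expand: f = -u**3 - u**2*v - u**2 + u*v**2 + 2*v**3 + v**2.
No constant or linear terms (consistent with a singular point). Quadratic part: -u**2 + v**2. Cubic part: -u**3 - u**2*v + u*v**2 + 2*v**3.
The quadratic part v**2 - u**2 = (v − u)(v + u) splits into two distinct linear factors, so there are two distinct tangent lines y − -1 = ±(x − -3) — this is a node (ordinary double point).
Classification: node.


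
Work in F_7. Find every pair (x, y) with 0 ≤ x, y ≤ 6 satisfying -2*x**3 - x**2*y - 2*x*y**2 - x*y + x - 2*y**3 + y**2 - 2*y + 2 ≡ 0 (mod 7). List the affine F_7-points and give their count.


Affine F_7-points: {(0, 2), (0, 3), (0, 6), (1, 5), (2, 2), (3, 0), (3, 1), (4, 2), (4, 6), (6, 5)}; count = 10.

For each of the 49 pairs (x, y) ∈ F_7², evaluate f(x, y) mod 7. Record the zeros.
  x = 0: [0↦2, 1↦6, 2↦0, 3↦0, 4↦1, 5↦5, 6↦0]  zeros at y ∈ {2, 3, 6}
  x = 1: [0↦1, 1↦1, 2↦1, 3↦3, 4↦2, 5↦0, 6↦6]  zeros at y ∈ {5}
  x = 2: [0↦2, 1↦3, 2↦0, 3↦2, 4↦4, 5↦1, 6↦2]  zeros at y ∈ {2}
  x = 3: [0↦0, 1↦0, 2↦6, 3↦6, 4↦2, 5↦3, 6↦4]  zeros at y ∈ {0, 1}
  x = 4: [0↦4, 1↦1, 2↦0, 3↦3, 4↦5, 5↦1, 6↦0]  zeros at y ∈ {2, 6}
  x = 5: [0↦2, 1↦1, 2↦5, 3↦2, 4↦1, 5↦4, 6↦6]  zeros at y ∈ ∅
  x = 6: [0↦3, 1↦2, 2↦2, 3↦5, 4↦6, 5↦0, 6↦3]  zeros at y ∈ {5}
Collecting zeros: affine points = {(0, 2), (0, 3), (0, 6), (1, 5), (2, 2), (3, 0), (3, 1), (4, 2), (4, 6), (6, 5)}.
Total count |C(F_7)_aff| = 10.


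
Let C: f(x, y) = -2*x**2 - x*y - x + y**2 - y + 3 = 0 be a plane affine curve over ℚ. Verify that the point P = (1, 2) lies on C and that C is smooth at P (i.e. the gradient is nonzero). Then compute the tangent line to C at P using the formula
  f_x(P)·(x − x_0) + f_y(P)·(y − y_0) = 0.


Tangent line at P: -7*x + 2*y + 3 = 0.

Step 1: f(1, 2) = 0, so P lies on C.
Step 2: partial derivatives
  f_x(x, y) = -4*x - y - 1, f_y(x, y) = -x + 2*y - 1.
  f_x(P) = -7, f_y(P) = 2 (gradient nonzero, so P is smooth).
Step 3: tangent line at P: -7·(x − 1) + 2·(y − 2) = 0.
Expanding: -7*x + 2*y + 3 = 0.


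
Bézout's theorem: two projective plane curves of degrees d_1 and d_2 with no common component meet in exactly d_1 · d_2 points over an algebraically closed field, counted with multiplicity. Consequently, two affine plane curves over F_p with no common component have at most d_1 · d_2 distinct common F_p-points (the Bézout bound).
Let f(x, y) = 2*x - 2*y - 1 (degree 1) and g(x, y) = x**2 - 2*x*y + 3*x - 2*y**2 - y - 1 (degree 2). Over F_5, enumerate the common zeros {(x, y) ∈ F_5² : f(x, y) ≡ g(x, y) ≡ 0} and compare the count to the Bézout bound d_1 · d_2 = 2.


Common zeros: ∅; count = 0; Bézout bound = 2.

deg(f) = 1, deg(g) = 2, so Bézout bound = 2.
Scan x ∈ F_5. For each x, list the y ∈ F_5 with f(x, y) ≡ 0 and those with g(x, y) ≡ 0 (mod 5); the common zeros in that column are the intersection.
  x = 0: f ≡ 0 at y ∈ {2}; g ≡ 0 at y ∈ ∅; common: ∅.
  x = 1: f ≡ 0 at y ∈ {3}; g ≡ 0 at y ∈ ∅; common: ∅.
  x = 2: f ≡ 0 at y ∈ {4}; g ≡ 0 at y ∈ ∅; common: ∅.
  x = 3: f ≡ 0 at y ∈ {0}; g ≡ 0 at y ∈ {2}; common: ∅.
  x = 4: f ≡ 0 at y ∈ {1}; g ≡ 0 at y ∈ ∅; common: ∅.
Collecting: common zeros = ∅, so the count is 0.
Comparison with the Bézout bound: 0 ≤ 2 = deg(f)·deg(g), as expected for curves with no common component (the affine F_5-count falls short of the bound because intersections may lie at infinity, over extension fields, or carry multiplicity).


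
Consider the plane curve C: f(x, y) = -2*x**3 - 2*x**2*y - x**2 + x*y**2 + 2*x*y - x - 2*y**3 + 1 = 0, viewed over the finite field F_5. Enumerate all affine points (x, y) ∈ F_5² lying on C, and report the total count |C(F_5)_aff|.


Affine F_5-points: {(0, 2), (1, 2), (1, 4), (2, 1), (3, 0), (4, 2)}; count = 6.

For each of the 25 pairs (x, y) ∈ F_5², evaluate f(x, y) mod 5. Record the zeros.
  x = 0: [0↦1, 1↦4, 2↦0, 3↦2, 4↦3]  zeros at y ∈ {2}
  x = 1: [0↦2, 1↦1, 2↦0, 3↦2, 4↦0]  zeros at y ∈ {2, 4}
  x = 2: [0↦4, 1↦0, 2↦3, 3↦1, 4↦2]  zeros at y ∈ {1}
  x = 3: [0↦0, 1↦4, 2↦2, 3↦2, 4↦2]  zeros at y ∈ {0}
  x = 4: [0↦3, 1↦1, 2↦0, 3↦3, 4↦3]  zeros at y ∈ {2}
Collecting zeros: affine points = {(0, 2), (1, 2), (1, 4), (2, 1), (3, 0), (4, 2)}.
Total count |C(F_5)_aff| = 6.


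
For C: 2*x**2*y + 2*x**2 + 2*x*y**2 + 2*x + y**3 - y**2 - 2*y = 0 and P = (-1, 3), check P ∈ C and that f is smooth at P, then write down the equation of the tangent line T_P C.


Tangent line at P: 4*x + 9*y - 23 = 0.

Step 1: f(-1, 3) = 0, so P lies on C.
Step 2: partial derivatives
  f_x(x, y) = 4*x*y + 4*x + 2*y**2 + 2, f_y(x, y) = 2*x**2 + 4*x*y + 3*y**2 - 2*y - 2.
  f_x(P) = 4, f_y(P) = 9 (gradient nonzero, so P is smooth).
Step 3: tangent line at P: 4·(x − -1) + 9·(y − 3) = 0.
Expanding: 4*x + 9*y - 23 = 0.


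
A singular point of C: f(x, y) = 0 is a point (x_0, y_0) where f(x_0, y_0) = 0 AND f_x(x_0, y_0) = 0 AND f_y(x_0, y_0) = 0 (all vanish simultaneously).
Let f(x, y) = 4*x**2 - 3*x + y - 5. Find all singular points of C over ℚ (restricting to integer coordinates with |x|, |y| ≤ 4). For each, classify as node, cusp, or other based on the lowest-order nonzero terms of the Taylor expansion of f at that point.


No singular points in the scanned grid; C is smooth there.

Compute partial derivatives:
  f_x = 8*x - 3.
  f_y = 1.
f_y = 1 is a nonzero constant, so f_y never vanishes: no point (x, y) can satisfy f = f_x = f_y = 0. In particular no (x, y) ∈ {−4, ..., 4}² is singular; the curve is smooth.


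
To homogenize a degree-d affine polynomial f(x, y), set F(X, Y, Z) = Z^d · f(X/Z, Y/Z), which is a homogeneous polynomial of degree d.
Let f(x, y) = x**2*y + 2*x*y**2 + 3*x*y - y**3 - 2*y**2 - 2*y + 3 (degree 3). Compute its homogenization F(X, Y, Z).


F(X, Y, Z) = X**2*Y + 2*X*Y**2 + 3*X*Y*Z - Y**3 - 2*Y**2*Z - 2*Y*Z**2 + 3*Z**3

deg(f) = 3.
Substitute x = X/Z, y = Y/Z into f, then multiply by Z^3.
  monomial 1·x^2·y^1 ↦ 1·X^2·Y^1·Z^0.
  monomial 2·x^1·y^2 ↦ 2·X^1·Y^2·Z^0.
  monomial 3·x^1·y^1 ↦ 3·X^1·Y^1·Z^1.
  monomial -1·x^0·y^3 ↦ -1·X^0·Y^3·Z^0.
  monomial -2·x^0·y^2 ↦ -2·X^0·Y^2·Z^1.
  monomial -2·x^0·y^1 ↦ -2·X^0·Y^1·Z^2.
  monomial 3·x^0·y^0 ↦ 3·X^0·Y^0·Z^3.
Collecting: F(X, Y, Z) = X**2*Y + 2*X*Y**2 + 3*X*Y*Z - Y**3 - 2*Y**2*Z - 2*Y*Z**2 + 3*Z**3.


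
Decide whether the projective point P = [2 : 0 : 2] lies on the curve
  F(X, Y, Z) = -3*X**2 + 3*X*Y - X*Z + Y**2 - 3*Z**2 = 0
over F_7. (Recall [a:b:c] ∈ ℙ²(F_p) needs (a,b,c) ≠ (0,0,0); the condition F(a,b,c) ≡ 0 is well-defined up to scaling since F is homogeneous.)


F(2,0,2) ≡ 0 (mod 7); P is on the curve.

Evaluate F(2, 0, 2) term-by-term (mod 7).
  -3*X**2 ↦ -3·4·1·1 = -12
  3*X*Y ↦ 3·2·0·1 = 0
  -X*Z ↦ -1·2·1·2 = -4
  Y**2 ↦ 1·1·0·1 = 0
  -3*Z**2 ↦ -3·1·1·4 = -12
Sum: F(2, 0, 2) = (-12) + (0) + (-4) + (0) + (-12) = -28.
Reducing mod 7: -28 ≡ 0 (mod 7).
Since F(a, b, c) ≡ 0 (mod 7), P lies on the curve.


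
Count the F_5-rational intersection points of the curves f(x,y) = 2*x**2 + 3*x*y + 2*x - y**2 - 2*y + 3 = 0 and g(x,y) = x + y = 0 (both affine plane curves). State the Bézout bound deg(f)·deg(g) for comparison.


Common zeros: {(1, 4)}; count = 1; Bézout bound = 2.

deg(f) = 2, deg(g) = 1, so Bézout bound = 2.
Scan x ∈ F_5. For each x, list the y ∈ F_5 with f(x, y) ≡ 0 and those with g(x, y) ≡ 0 (mod 5); the common zeros in that column are the intersection.
  x = 0: f ≡ 0 at y ∈ {1, 2}; g ≡ 0 at y ∈ {0}; common: ∅.
  x = 1: f ≡ 0 at y ∈ {2, 4}; g ≡ 0 at y ∈ {4}; common: {4}.
  x = 2: f ≡ 0 at y ∈ {0, 4}; g ≡ 0 at y ∈ {3}; common: ∅.
  x = 3: f ≡ 0 at y ∈ ∅; g ≡ 0 at y ∈ {2}; common: ∅.
  x = 4: f ≡ 0 at y ∈ ∅; g ≡ 0 at y ∈ {1}; common: ∅.
Collecting: common zeros = {(1, 4)}, so the count is 1.
Comparison with the Bézout bound: 1 ≤ 2 = deg(f)·deg(g), as expected for curves with no common component (the affine F_5-count falls short of the bound because intersections may lie at infinity, over extension fields, or carry multiplicity).


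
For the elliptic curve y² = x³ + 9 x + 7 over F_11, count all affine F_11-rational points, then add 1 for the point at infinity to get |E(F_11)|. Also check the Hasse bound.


Affine points = {(2, 0), (5, 1), (5, 10), (9, 5), (9, 6)}; affine count = 5; |E(F_11)| = 6.

Discriminant check: Δ ∝ 4a³ + 27b² = 4·9³ + 27·7² = 4·729 + 27·49 ≡ 4 (mod 11). Nonzero ⇒ E is nonsingular.
For each x ∈ F_11, compute rhs = x³ + 9·x + 7 mod 11, then count y ∈ F_11 with y² ≡ rhs.
  x = 0: rhs = 7, matching y values: none (0 points).
  x = 1: rhs = 6, matching y values: none (0 points).
  x = 2: rhs = 0, matching y values: 0 (1 points).
  x = 3: rhs = 6, matching y values: none (0 points).
  x = 4: rhs = 8, matching y values: none (0 points).
  x = 5: rhs = 1, matching y values: 1, 10 (2 points).
  x = 6: rhs = 2, matching y values: none (0 points).
  x = 7: rhs = 6, matching y values: none (0 points).
  x = 8: rhs = 8, matching y values: none (0 points).
  x = 9: rhs = 3, matching y values: 5, 6 (2 points).
  x = 10: rhs = 8, matching y values: none (0 points).
Total affine count: 5.
Full point count |E(F_11)| = 5 + 1 = 6.
Hasse bound: |6 − (11+1)| = |-6| = 6 ≤ 2√11 ≈ 6.6332 ✓.


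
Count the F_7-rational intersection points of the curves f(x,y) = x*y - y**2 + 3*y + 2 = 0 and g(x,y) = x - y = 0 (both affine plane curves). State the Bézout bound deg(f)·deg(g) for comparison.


Common zeros: {(4, 4)}; count = 1; Bézout bound = 2.

deg(f) = 2, deg(g) = 1, so Bézout bound = 2.
Scan x ∈ F_7. For each x, list the y ∈ F_7 with f(x, y) ≡ 0 and those with g(x, y) ≡ 0 (mod 7); the common zeros in that column are the intersection.
  x = 0: f ≡ 0 at y ∈ ∅; g ≡ 0 at y ∈ {0}; common: ∅.
  x = 1: f ≡ 0 at y ∈ ∅; g ≡ 0 at y ∈ {1}; common: ∅.
  x = 2: f ≡ 0 at y ∈ ∅; g ≡ 0 at y ∈ {2}; common: ∅.
  x = 3: f ≡ 0 at y ∈ {1, 5}; g ≡ 0 at y ∈ {3}; common: ∅.
  x = 4: f ≡ 0 at y ∈ {3, 4}; g ≡ 0 at y ∈ {4}; common: {4}.
  x = 5: f ≡ 0 at y ∈ {2, 6}; g ≡ 0 at y ∈ {5}; common: ∅.
  x = 6: f ≡ 0 at y ∈ ∅; g ≡ 0 at y ∈ {6}; common: ∅.
Collecting: common zeros = {(4, 4)}, so the count is 1.
Comparison with the Bézout bound: 1 ≤ 2 = deg(f)·deg(g), as expected for curves with no common component (the affine F_7-count falls short of the bound because intersections may lie at infinity, over extension fields, or carry multiplicity).


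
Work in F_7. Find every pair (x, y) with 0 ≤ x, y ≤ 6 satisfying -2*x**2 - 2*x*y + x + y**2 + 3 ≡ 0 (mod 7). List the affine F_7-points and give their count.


Affine F_7-points: {(0, 2), (0, 5), (2, 2), (3, 3), (5, 0), (5, 3), (6, 0), (6, 5)}; count = 8.

For each of the 49 pairs (x, y) ∈ F_7², evaluate f(x, y) mod 7. Record the zeros.
  x = 0: [0↦3, 1↦4, 2↦0, 3↦5, 4↦5, 5↦0, 6↦4]  zeros at y ∈ {2, 5}
  x = 1: [0↦2, 1↦1, 2↦2, 3↦5, 4↦3, 5↦3, 6↦5]  zeros at y ∈ ∅
  x = 2: [0↦4, 1↦1, 2↦0, 3↦1, 4↦4, 5↦2, 6↦2]  zeros at y ∈ {2}
  x = 3: [0↦2, 1↦4, 2↦1, 3↦0, 4↦1, 5↦4, 6↦2]  zeros at y ∈ {3}
  x = 4: [0↦3, 1↦3, 2↦5, 3↦2, 4↦1, 5↦2, 6↦5]  zeros at y ∈ ∅
  x = 5: [0↦0, 1↦5, 2↦5, 3↦0, 4↦4, 5↦3, 6↦4]  zeros at y ∈ {0, 3}
  x = 6: [0↦0, 1↦3, 2↦1, 3↦1, 4↦3, 5↦0, 6↦6]  zeros at y ∈ {0, 5}
Collecting zeros: affine points = {(0, 2), (0, 5), (2, 2), (3, 3), (5, 0), (5, 3), (6, 0), (6, 5)}.
Total count |C(F_7)_aff| = 8.


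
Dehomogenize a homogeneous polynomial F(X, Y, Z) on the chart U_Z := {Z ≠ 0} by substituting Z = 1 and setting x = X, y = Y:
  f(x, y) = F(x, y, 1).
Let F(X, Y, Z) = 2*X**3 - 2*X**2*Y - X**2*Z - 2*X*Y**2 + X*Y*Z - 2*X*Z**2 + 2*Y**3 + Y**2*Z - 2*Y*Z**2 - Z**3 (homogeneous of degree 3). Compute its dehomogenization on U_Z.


f(x, y) = 2*x**3 - 2*x**2*y - x**2 - 2*x*y**2 + x*y - 2*x + 2*y**3 + y**2 - 2*y - 1

On U_Z we set Z = 1. Each monomial c·X^i·Y^j·Z^k in F becomes c·x^i·y^j·1^k = c·x^i·y^j.
Substituting Z = 1: F(X, Y, 1) = 2*x**3 - 2*x**2*y - x**2 - 2*x*y**2 + x*y - 2*x + 2*y**3 + y**2 - 2*y - 1.
Note: deg(f) ≤ deg(F) = 3; strict inequality happens when F is divisible by Z (lost terms).


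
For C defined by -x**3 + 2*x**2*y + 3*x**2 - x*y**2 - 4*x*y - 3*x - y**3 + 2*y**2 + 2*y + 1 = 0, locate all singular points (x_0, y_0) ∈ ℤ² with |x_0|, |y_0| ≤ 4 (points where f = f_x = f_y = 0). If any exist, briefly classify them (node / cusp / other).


Singular points: {(1, 0)}; classification: cusp.

Compute partial derivatives:
  f_x = -3*x**2 + 4*x*y + 6*x - y**2 - 4*y - 3.
  f_y = 2*x**2 - 2*x*y - 4*x - 3*y**2 + 4*y + 2.
Scan x_0 ∈ {−4, ..., 4}. For each x_0, f_y(x_0, y) is a polynomial in y; find its integer roots y ∈ {−4, ..., 4}, then test f_x and f at those candidates.
  x = -4: f_y(-4, y) = -3*y**2 + 12*y + 50; no integer root y with |y| ≤ 4.
  x = -3: f_y(-3, y) = -3*y**2 + 10*y + 32; vanishes at y ∈ {-2}. (-3, -2): f_x = -20 ≠ 0.
  x = -2: f_y(-2, y) = -3*y**2 + 8*y + 18; no integer root y with |y| ≤ 4.
  x = -1: f_y(-1, y) = -3*y**2 + 6*y + 8; no integer root y with |y| ≤ 4.
  x = 0: f_y(0, y) = -3*y**2 + 4*y + 2; no integer root y with |y| ≤ 4.
  x = 1: f_y(1, y) = -3*y**2 + 2*y; vanishes at y ∈ {0}. (1, 0): f_x = 0, f = 0 — SINGULAR.
  x = 2: f_y(2, y) = 2 - 3*y**2; no integer root y with |y| ≤ 4.
  x = 3: f_y(3, y) = -3*y**2 - 2*y + 8; vanishes at y ∈ {-2}. (3, -2): f_x = -32 ≠ 0.
  x = 4: f_y(4, y) = -3*y**2 - 4*y + 18; no integer root y with |y| ≤ 4.
Only singular point on the grid: (1, 0).
Classify: substitute x = 1 + u, y = 0 + v and expand: f = -u**3 + 2*u**2*v - u*v**2 - v**3 + v**2.
No constant or linear terms (consistent with a singular point). Quadratic part: v**2. Cubic part: -u**3 + 2*u**2*v - u*v**2 - v**3.
The quadratic part v**2 is a perfect square, so there is a single (double) tangent line v = 0, i.e. y = 0. Restricting the cubic part to that line (v = 0) leaves -u**3 ≠ 0, so f is not divisible by v and the branch is v² ≈ u**3 to lowest order — this is a cusp.
Classification: cusp.


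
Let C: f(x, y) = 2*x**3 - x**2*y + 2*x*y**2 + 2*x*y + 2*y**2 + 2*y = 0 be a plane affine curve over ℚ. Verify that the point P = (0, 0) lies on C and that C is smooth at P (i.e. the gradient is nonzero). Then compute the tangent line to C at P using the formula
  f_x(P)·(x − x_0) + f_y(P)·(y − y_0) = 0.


Tangent line at P: 2*y = 0.

Step 1: f(0, 0) = 0, so P lies on C.
Step 2: partial derivatives
  f_x(x, y) = 6*x**2 - 2*x*y + 2*y**2 + 2*y, f_y(x, y) = -x**2 + 4*x*y + 2*x + 4*y + 2.
  f_x(P) = 0, f_y(P) = 2 (gradient nonzero, so P is smooth).
Step 3: tangent line at P: 0·(x − 0) + 2·(y − 0) = 0.
Expanding: 2*y = 0.


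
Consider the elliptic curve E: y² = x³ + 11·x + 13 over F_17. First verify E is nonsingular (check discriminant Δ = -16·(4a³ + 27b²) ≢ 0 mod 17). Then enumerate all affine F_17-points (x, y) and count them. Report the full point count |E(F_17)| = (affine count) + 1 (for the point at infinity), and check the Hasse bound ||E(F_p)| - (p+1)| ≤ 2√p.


Affine points = {(0, 8), (0, 9), (1, 5), (1, 12), (2, 3), (2, 14), (4, 6), (4, 11), (7, 5), (7, 12), (8, 1), (8, 16), (9, 5), (9, 12), (10, 1), (10, 16), (14, 2), (14, 15), (15, 0), (16, 1), (16, 16)}; affine count = 21; |E(F_17)| = 22.

Discriminant check: Δ ∝ 4a³ + 27b² = 4·11³ + 27·13² = 4·1331 + 27·169 ≡ 10 (mod 17). Nonzero ⇒ E is nonsingular.
For each x ∈ F_17, compute rhs = x³ + 11·x + 13 mod 17, then count y ∈ F_17 with y² ≡ rhs.
  x = 0: rhs = 13, matching y values: 8, 9 (2 points).
  x = 1: rhs = 8, matching y values: 5, 12 (2 points).
  x = 2: rhs = 9, matching y values: 3, 14 (2 points).
  x = 3: rhs = 5, matching y values: none (0 points).
  x = 4: rhs = 2, matching y values: 6, 11 (2 points).
  x = 5: rhs = 6, matching y values: none (0 points).
  x = 6: rhs = 6, matching y values: none (0 points).
  x = 7: rhs = 8, matching y values: 5, 12 (2 points).
  x = 8: rhs = 1, matching y values: 1, 16 (2 points).
  x = 9: rhs = 8, matching y values: 5, 12 (2 points).
  x = 10: rhs = 1, matching y values: 1, 16 (2 points).
  x = 11: rhs = 3, matching y values: none (0 points).
  x = 12: rhs = 3, matching y values: none (0 points).
  x = 13: rhs = 7, matching y values: none (0 points).
  x = 14: rhs = 4, matching y values: 2, 15 (2 points).
  x = 15: rhs = 0, matching y values: 0 (1 points).
  x = 16: rhs = 1, matching y values: 1, 16 (2 points).
Total affine count: 21.
Full point count |E(F_17)| = 21 + 1 = 22.
Hasse bound: |22 − (17+1)| = |4| = 4 ≤ 2√17 ≈ 8.2462 ✓.


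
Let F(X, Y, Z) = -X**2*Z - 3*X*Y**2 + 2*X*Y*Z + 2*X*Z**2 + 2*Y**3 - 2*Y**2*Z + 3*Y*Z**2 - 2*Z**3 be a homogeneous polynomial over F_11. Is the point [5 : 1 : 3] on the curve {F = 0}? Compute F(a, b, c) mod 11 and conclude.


F(5,1,3) ≡ 10 (mod 11); P is NOT on the curve.

Evaluate F(5, 1, 3) term-by-term (mod 11).
  -X**2*Z ↦ -1·25·1·3 = -75
  -3*X*Y**2 ↦ -3·5·1·1 = -15
  2*X*Y*Z ↦ 2·5·1·3 = 30
  2*X*Z**2 ↦ 2·5·1·9 = 90
  2*Y**3 ↦ 2·1·1·1 = 2
  -2*Y**2*Z ↦ -2·1·1·3 = -6
  3*Y*Z**2 ↦ 3·1·1·9 = 27
  -2*Z**3 ↦ -2·1·1·27 = -54
Sum: F(5, 1, 3) = (-75) + (-15) + (30) + (90) + (2) + (-6) + (27) + (-54) = -1.
Reducing mod 11: -1 ≡ 10 (mod 11).
Since F(a, b, c) ≡ 10 ≠ 0 (mod 11), P does NOT lie on the curve.


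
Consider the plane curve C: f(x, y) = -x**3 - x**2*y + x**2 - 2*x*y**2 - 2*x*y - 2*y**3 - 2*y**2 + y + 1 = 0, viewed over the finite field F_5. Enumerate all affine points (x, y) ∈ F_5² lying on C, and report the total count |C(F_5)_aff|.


Affine F_5-points: {(0, 4), (1, 2), (1, 3), (2, 4), (3, 3), (4, 3)}; count = 6.

For each of the 25 pairs (x, y) ∈ F_5², evaluate f(x, y) mod 5. Record the zeros.
  x = 0: [0↦1, 1↦3, 2↦4, 3↦2, 4↦0]  zeros at y ∈ {4}
  x = 1: [0↦1, 1↦3, 2↦0, 3↦0, 4↦1]  zeros at y ∈ {2, 3}
  x = 2: [0↦2, 1↦2, 2↦3, 3↦3, 4↦0]  zeros at y ∈ {4}
  x = 3: [0↦3, 1↦4, 2↦2, 3↦0, 4↦1]  zeros at y ∈ {3}
  x = 4: [0↦3, 1↦3, 2↦1, 3↦0, 4↦3]  zeros at y ∈ {3}
Collecting zeros: affine points = {(0, 4), (1, 2), (1, 3), (2, 4), (3, 3), (4, 3)}.
Total count |C(F_5)_aff| = 6.


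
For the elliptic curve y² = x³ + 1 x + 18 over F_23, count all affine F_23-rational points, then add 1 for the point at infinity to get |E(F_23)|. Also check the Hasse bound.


Affine points = {(0, 8), (0, 15), (3, 5), (3, 18), (7, 0), (8, 3), (8, 20), (10, 4), (10, 19), (11, 7), (11, 16), (14, 4), (14, 19), (15, 2), (15, 21), (16, 6), (16, 17), (17, 7), (17, 16), (18, 7), (18, 16), (21, 10), (21, 13), (22, 4), (22, 19)}; affine count = 25; |E(F_23)| = 26.

Discriminant check: Δ ∝ 4a³ + 27b² = 4·1³ + 27·18² = 4·1 + 27·324 ≡ 12 (mod 23). Nonzero ⇒ E is nonsingular.
For each x ∈ F_23, compute rhs = x³ + 1·x + 18 mod 23, then count y ∈ F_23 with y² ≡ rhs.
  x = 0: rhs = 18, matching y values: 8, 15 (2 points).
  x = 1: rhs = 20, matching y values: none (0 points).
  x = 2: rhs = 5, matching y values: none (0 points).
  x = 3: rhs = 2, matching y values: 5, 18 (2 points).
  x = 4: rhs = 17, matching y values: none (0 points).
  x = 5: rhs = 10, matching y values: none (0 points).
  x = 6: rhs = 10, matching y values: none (0 points).
  x = 7: rhs = 0, matching y values: 0 (1 points).
  x = 8: rhs = 9, matching y values: 3, 20 (2 points).
  x = 9: rhs = 20, matching y values: none (0 points).
  x = 10: rhs = 16, matching y values: 4, 19 (2 points).
  x = 11: rhs = 3, matching y values: 7, 16 (2 points).
  x = 12: rhs = 10, matching y values: none (0 points).
  x = 13: rhs = 20, matching y values: none (0 points).
  x = 14: rhs = 16, matching y values: 4, 19 (2 points).
  x = 15: rhs = 4, matching y values: 2, 21 (2 points).
  x = 16: rhs = 13, matching y values: 6, 17 (2 points).
  x = 17: rhs = 3, matching y values: 7, 16 (2 points).
  x = 18: rhs = 3, matching y values: 7, 16 (2 points).
  x = 19: rhs = 19, matching y values: none (0 points).
  x = 20: rhs = 11, matching y values: none (0 points).
  x = 21: rhs = 8, matching y values: 10, 13 (2 points).
  x = 22: rhs = 16, matching y values: 4, 19 (2 points).
Total affine count: 25.
Full point count |E(F_23)| = 25 + 1 = 26.
Hasse bound: |26 − (23+1)| = |2| = 2 ≤ 2√23 ≈ 9.5917 ✓.


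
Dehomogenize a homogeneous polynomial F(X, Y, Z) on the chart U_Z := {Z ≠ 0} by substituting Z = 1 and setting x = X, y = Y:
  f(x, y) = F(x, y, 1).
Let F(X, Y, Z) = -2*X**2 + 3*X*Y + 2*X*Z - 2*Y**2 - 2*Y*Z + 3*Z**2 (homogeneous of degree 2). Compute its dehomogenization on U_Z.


f(x, y) = -2*x**2 + 3*x*y + 2*x - 2*y**2 - 2*y + 3

On U_Z we set Z = 1. Each monomial c·X^i·Y^j·Z^k in F becomes c·x^i·y^j·1^k = c·x^i·y^j.
Substituting Z = 1: F(X, Y, 1) = -2*x**2 + 3*x*y + 2*x - 2*y**2 - 2*y + 3.
Note: deg(f) ≤ deg(F) = 2; strict inequality happens when F is divisible by Z (lost terms).


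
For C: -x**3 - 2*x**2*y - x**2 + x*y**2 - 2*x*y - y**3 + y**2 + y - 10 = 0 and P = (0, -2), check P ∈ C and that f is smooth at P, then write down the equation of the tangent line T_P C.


Tangent line at P: 8*x - 15*y - 30 = 0.

Step 1: f(0, -2) = 0, so P lies on C.
Step 2: partial derivatives
  f_x(x, y) = -3*x**2 - 4*x*y - 2*x + y**2 - 2*y, f_y(x, y) = -2*x**2 + 2*x*y - 2*x - 3*y**2 + 2*y + 1.
  f_x(P) = 8, f_y(P) = -15 (gradient nonzero, so P is smooth).
Step 3: tangent line at P: 8·(x − 0) + -15·(y − -2) = 0.
Expanding: 8*x - 15*y - 30 = 0.


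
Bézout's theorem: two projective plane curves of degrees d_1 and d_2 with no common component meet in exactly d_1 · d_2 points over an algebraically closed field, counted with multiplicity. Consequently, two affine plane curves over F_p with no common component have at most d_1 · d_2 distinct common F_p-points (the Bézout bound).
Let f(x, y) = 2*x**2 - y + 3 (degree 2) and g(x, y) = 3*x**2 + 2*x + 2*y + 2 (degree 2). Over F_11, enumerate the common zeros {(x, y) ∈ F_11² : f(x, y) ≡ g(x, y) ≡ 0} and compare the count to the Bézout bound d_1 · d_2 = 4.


Common zeros: {(3, 10)}; count = 1; Bézout bound = 4.

deg(f) = 2, deg(g) = 2, so Bézout bound = 4.
Scan x ∈ F_11. For each x, list the y ∈ F_11 with f(x, y) ≡ 0 and those with g(x, y) ≡ 0 (mod 11); the common zeros in that column are the intersection.
  x = 0: f ≡ 0 at y ∈ {3}; g ≡ 0 at y ∈ {10}; common: ∅.
  x = 1: f ≡ 0 at y ∈ {5}; g ≡ 0 at y ∈ {2}; common: ∅.
  x = 2: f ≡ 0 at y ∈ {0}; g ≡ 0 at y ∈ {2}; common: ∅.
  x = 3: f ≡ 0 at y ∈ {10}; g ≡ 0 at y ∈ {10}; common: {10}.
  x = 4: f ≡ 0 at y ∈ {2}; g ≡ 0 at y ∈ {4}; common: ∅.
  x = 5: f ≡ 0 at y ∈ {9}; g ≡ 0 at y ∈ {6}; common: ∅.
  x = 6: f ≡ 0 at y ∈ {9}; g ≡ 0 at y ∈ {5}; common: ∅.
  x = 7: f ≡ 0 at y ∈ {2}; g ≡ 0 at y ∈ {1}; common: ∅.
  x = 8: f ≡ 0 at y ∈ {10}; g ≡ 0 at y ∈ {5}; common: ∅.
  x = 9: f ≡ 0 at y ∈ {0}; g ≡ 0 at y ∈ {6}; common: ∅.
  x = 10: f ≡ 0 at y ∈ {5}; g ≡ 0 at y ∈ {4}; common: ∅.
Collecting: common zeros = {(3, 10)}, so the count is 1.
Comparison with the Bézout bound: 1 ≤ 4 = deg(f)·deg(g), as expected for curves with no common component (the affine F_11-count falls short of the bound because intersections may lie at infinity, over extension fields, or carry multiplicity).
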